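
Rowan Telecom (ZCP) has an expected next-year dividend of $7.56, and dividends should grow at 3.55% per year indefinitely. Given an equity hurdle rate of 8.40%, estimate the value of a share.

$155.88

Gordon growth model: P₀ = D₁/(r − g), with D₁ = 7.56 given directly.
P₀ = 7.5600 / (0.084 − 0.0355) = 7.5600 / 0.0485 = 155.8763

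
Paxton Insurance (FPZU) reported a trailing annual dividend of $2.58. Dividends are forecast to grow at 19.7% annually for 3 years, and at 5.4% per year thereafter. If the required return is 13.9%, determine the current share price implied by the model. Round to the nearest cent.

Two-stage DDM. Project D₁…D_3 at 0.197, terminal growth 0.054, discount at r = 0.139.
D_1 = 3.0883
D_2 = 3.6966
D_3 = 4.4249
Terminal value at t=3: TV = D_4/(r−g) = 4.6638/(0.139−0.054) = 54.8686
P₀ = 3.0883/(1+0.139)^1 + 3.6966/(1+0.139)^2 + 4.4249/(1+0.139)^3 + 54.8686/(1+0.139)^3 = 45.6877

$45.69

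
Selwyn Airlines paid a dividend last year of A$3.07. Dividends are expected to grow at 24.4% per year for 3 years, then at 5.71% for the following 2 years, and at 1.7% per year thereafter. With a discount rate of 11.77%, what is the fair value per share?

Three-stage DDM. Project D₁…D_5; terminal Gordon value at t=5 with g = 0.017; discount at r = 0.1177.
D_1 = 3.8191
D_2 = 4.7509
D_3 = 5.9102
D_4 = 6.2476
D_5 = 6.6044
TV_5 = 6.7166/(0.1177−0.017) = 66.6996
P₀ = Σ Dₜ/(1+r)ᵗ + TV_5/(1+r)^5 = 57.4803

A$57.48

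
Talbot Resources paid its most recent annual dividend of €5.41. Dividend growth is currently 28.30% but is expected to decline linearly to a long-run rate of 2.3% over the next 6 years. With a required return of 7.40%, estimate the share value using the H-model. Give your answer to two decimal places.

H-model: P₀ = D₀[(1+g_L) + H(g_S−g_L)]/(r−g_L), with H = 6/2 = 3.
P₀ = 5.41 × [(1+0.023) + 3×(0.283−0.023)] / (0.074−0.023)
   = 5.41 × 1.8030 / 0.051 = 191.2594

€191.26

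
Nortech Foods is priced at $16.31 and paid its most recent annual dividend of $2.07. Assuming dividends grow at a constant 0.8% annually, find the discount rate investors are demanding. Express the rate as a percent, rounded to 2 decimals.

Rearranging the constant-growth DDM: r = D₁/P₀ + g.
D₁ = 2.07 × (1 + 0.008) = 2.0866.
r = 2.0866 / 16.31 + 0.008 = 0.12793 + 0.008 = 0.13593

13.59%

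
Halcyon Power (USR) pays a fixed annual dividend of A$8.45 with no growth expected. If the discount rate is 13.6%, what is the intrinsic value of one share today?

A$62.13

Zero-growth DDM (perpetuity): P₀ = D/r = 8.45 / 0.136 = 62.1324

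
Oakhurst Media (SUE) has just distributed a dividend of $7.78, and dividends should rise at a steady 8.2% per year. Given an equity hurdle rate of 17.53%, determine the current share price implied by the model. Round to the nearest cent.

$90.22

Gordon growth model: P₀ = D₁/(r − g). D₁ = 7.78 × (1 + 0.082) = 8.4180.
P₀ = 8.4180 / (0.1753 − 0.082) = 8.4180 / 0.0933 = 90.2247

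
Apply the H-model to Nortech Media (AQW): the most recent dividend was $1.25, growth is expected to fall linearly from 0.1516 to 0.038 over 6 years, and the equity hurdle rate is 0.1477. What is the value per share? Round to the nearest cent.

$15.71

H-model: P₀ = D₀[(1+g_L) + H(g_S−g_L)]/(r−g_L), with H = 6/2 = 3.
P₀ = 1.25 × [(1+0.038) + 3×(0.1516−0.038)] / (0.1477−0.038)
   = 1.25 × 1.3788 / 0.1097 = 15.7110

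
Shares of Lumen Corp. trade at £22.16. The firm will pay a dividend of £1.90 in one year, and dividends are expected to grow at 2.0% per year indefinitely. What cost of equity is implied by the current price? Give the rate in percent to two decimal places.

10.57%

Rearranging the constant-growth DDM: r = D₁/P₀ + g.
r = 1.9000 / 22.16 + 0.02 = 0.08574 + 0.02 = 0.10574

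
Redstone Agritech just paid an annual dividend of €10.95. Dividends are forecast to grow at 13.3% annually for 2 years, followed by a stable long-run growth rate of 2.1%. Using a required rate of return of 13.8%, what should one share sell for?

Two-stage DDM. Project D₁…D_2 at 0.133, terminal growth 0.021, discount at r = 0.138.
D_1 = 12.4063
D_2 = 14.0564
Terminal value at t=2: TV = D_3/(r−g) = 14.3516/(0.138−0.021) = 122.6631
P₀ = 12.4063/(1+0.138)^1 + 14.0564/(1+0.138)^2 + 122.6631/(1+0.138)^2 = 116.4732

€116.47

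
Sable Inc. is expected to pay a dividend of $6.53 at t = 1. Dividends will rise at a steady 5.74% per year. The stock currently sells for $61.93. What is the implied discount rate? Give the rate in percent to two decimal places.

Rearranging the constant-growth DDM: r = D₁/P₀ + g.
r = 6.5300 / 61.93 + 0.0574 = 0.10544 + 0.0574 = 0.16284

16.28%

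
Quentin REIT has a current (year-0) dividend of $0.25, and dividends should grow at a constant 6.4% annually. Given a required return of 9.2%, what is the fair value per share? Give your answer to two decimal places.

$9.50

Gordon growth model: P₀ = D₁/(r − g). D₁ = 0.25 × (1 + 0.064) = 0.2660.
P₀ = 0.2660 / (0.092 − 0.064) = 0.2660 / 0.028 = 9.5000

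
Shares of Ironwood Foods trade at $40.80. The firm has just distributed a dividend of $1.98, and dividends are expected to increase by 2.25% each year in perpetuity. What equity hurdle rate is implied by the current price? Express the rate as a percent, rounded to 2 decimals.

7.21%

Rearranging the constant-growth DDM: r = D₁/P₀ + g.
D₁ = 1.98 × (1 + 0.0225) = 2.0246.
r = 2.0246 / 40.80 + 0.0225 = 0.04962 + 0.0225 = 0.07212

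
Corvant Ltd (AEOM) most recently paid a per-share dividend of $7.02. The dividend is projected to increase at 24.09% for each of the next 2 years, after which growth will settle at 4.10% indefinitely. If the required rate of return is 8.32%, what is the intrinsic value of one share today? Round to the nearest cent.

$244.52

Two-stage DDM. Project D₁…D_2 at 0.2409, terminal growth 0.041, discount at r = 0.0832.
D_1 = 8.7111
D_2 = 10.8096
Terminal value at t=2: TV = D_3/(r−g) = 11.2528/(0.0832−0.041) = 266.6545
P₀ = 8.7111/(1+0.0832)^1 + 10.8096/(1+0.0832)^2 + 266.6545/(1+0.0832)^2 = 244.5194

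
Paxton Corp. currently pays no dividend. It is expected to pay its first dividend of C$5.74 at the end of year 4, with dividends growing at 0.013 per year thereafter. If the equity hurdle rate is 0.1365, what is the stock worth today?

Deferred-dividend DDM. At t=3 the remaining stream is a growing perpetuity with first payment D_4 = 5.74.
V_3 = D_4/(r−g) = 5.74/(0.1365−0.013) = 46.4777
P₀ = V_3/(1+r)^3 = 46.4777/(1+0.1365)^3 = 31.6619

C$31.66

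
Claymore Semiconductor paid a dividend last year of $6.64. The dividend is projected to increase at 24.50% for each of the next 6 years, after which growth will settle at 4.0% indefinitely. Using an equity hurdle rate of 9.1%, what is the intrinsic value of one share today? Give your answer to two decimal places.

Two-stage DDM. Project D₁…D_6 at 0.245, terminal growth 0.04, discount at r = 0.091.
D_1 = 8.2668
D_2 = 10.2922
D_3 = 12.8137
D_4 = 15.9531
D_5 = 19.8616
D_6 = 24.7277
Terminal value at t=6: TV = D_7/(r−g) = 25.7168/(0.091−0.04) = 504.2517
P₀ = 8.2668/(1+0.091)^1 + 10.2922/(1+0.091)^2 + 12.8137/(1+0.091)^3 + 15.9531/(1+0.091)^4 + 19.8616/(1+0.091)^5 + 24.7277/(1+0.091)^6 + 504.2517/(1+0.091)^6 = 363.8838

$363.88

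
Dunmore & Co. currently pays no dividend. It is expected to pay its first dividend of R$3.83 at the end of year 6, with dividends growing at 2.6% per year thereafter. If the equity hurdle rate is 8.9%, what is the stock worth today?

Deferred-dividend DDM. At t=5 the remaining stream is a growing perpetuity with first payment D_6 = 3.83.
V_5 = D_6/(r−g) = 3.83/(0.089−0.026) = 60.7937
P₀ = V_5/(1+r)^5 = 60.7937/(1+0.089)^5 = 39.6934

R$39.69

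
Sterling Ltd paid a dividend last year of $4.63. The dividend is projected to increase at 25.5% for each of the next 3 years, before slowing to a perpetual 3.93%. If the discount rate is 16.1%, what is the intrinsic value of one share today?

$66.21

Two-stage DDM. Project D₁…D_3 at 0.255, terminal growth 0.0393, discount at r = 0.161.
D_1 = 5.8106
D_2 = 7.2924
D_3 = 9.1519
Terminal value at t=3: TV = D_4/(r−g) = 9.5116/(0.161−0.0393) = 78.1560
P₀ = 5.8106/(1+0.161)^1 + 7.2924/(1+0.161)^2 + 9.1519/(1+0.161)^3 + 78.1560/(1+0.161)^3 = 66.2051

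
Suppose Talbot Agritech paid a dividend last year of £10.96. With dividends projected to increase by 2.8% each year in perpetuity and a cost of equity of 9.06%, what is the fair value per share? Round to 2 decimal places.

Gordon growth model: P₀ = D₁/(r − g). D₁ = 10.96 × (1 + 0.028) = 11.2669.
P₀ = 11.2669 / (0.0906 − 0.028) = 11.2669 / 0.0626 = 179.9821

£179.98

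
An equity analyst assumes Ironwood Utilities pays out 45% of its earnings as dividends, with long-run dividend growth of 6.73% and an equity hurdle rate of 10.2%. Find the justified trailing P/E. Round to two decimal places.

Justified trailing P/E = b(1+g)/(r−g) = 0.45×(1+0.0673)/(0.102−0.0673) = 13.8411

13.84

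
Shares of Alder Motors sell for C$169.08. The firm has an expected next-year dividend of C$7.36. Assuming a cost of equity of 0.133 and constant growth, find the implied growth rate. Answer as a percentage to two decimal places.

8.95%

From P₀ = D₁/(r − g), the implied growth is g = r − D₁/P₀.
g = 0.133 − 7.36/169.08 = 0.133 − 0.04353 = 0.08947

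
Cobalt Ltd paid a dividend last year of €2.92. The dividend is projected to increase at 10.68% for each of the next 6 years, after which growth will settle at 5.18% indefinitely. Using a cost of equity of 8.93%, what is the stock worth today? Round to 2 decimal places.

Two-stage DDM. Project D₁…D_6 at 0.1068, terminal growth 0.0518, discount at r = 0.0893.
D_1 = 3.2319
D_2 = 3.5770
D_3 = 3.9590
D_4 = 4.3819
D_5 = 4.8499
D_6 = 5.3678
Terminal value at t=6: TV = D_7/(r−g) = 5.6459/(0.0893−0.0518) = 150.5565
P₀ = 3.2319/(1+0.0893)^1 + 3.5770/(1+0.0893)^2 + 3.9590/(1+0.0893)^3 + 4.3819/(1+0.0893)^4 + 4.8499/(1+0.0893)^5 + 5.3678/(1+0.0893)^6 + 150.5565/(1+0.0893)^6 = 108.6506

€108.65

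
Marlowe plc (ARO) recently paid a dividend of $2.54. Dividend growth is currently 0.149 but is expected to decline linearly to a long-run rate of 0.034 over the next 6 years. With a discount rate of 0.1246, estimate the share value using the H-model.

$38.66

H-model: P₀ = D₀[(1+g_L) + H(g_S−g_L)]/(r−g_L), with H = 6/2 = 3.
P₀ = 2.54 × [(1+0.034) + 3×(0.149−0.034)] / (0.1246−0.034)
   = 2.54 × 1.3790 / 0.0906 = 38.6607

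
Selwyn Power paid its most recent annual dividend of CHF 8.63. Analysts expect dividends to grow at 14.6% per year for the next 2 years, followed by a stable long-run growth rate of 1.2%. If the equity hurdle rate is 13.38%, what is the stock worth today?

CHF 90.80

Two-stage DDM. Project D₁…D_2 at 0.146, terminal growth 0.012, discount at r = 0.1338.
D_1 = 9.8900
D_2 = 11.3339
Terminal value at t=2: TV = D_3/(r−g) = 11.4699/(0.1338−0.012) = 94.1701
P₀ = 9.8900/(1+0.1338)^1 + 11.3339/(1+0.1338)^2 + 94.1701/(1+0.1338)^2 = 90.7951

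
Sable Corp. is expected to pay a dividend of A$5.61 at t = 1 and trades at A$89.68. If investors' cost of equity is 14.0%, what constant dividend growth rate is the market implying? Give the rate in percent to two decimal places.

7.74%

From P₀ = D₁/(r − g), the implied growth is g = r − D₁/P₀.
g = 0.14 − 5.61/89.68 = 0.14 − 0.06256 = 0.07744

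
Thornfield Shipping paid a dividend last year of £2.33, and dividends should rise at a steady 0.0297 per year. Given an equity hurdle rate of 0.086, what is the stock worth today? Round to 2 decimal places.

Gordon growth model: P₀ = D₁/(r − g). D₁ = 2.33 × (1 + 0.0297) = 2.3992.
P₀ = 2.3992 / (0.086 − 0.0297) = 2.3992 / 0.0563 = 42.6146

£42.61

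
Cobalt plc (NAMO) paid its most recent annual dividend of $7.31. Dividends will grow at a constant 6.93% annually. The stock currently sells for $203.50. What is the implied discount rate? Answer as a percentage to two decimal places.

10.77%

Rearranging the constant-growth DDM: r = D₁/P₀ + g.
D₁ = 7.31 × (1 + 0.0693) = 7.8166.
r = 7.8166 / 203.50 + 0.0693 = 0.03841 + 0.0693 = 0.10771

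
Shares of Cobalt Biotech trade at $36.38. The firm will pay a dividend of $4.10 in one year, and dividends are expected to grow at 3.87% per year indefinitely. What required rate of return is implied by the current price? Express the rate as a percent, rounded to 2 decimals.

Rearranging the constant-growth DDM: r = D₁/P₀ + g.
r = 4.1000 / 36.38 + 0.0387 = 0.11270 + 0.0387 = 0.15140

15.14%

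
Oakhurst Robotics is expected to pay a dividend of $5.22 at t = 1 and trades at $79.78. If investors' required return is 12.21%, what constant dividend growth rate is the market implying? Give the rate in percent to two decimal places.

5.67%

From P₀ = D₁/(r − g), the implied growth is g = r − D₁/P₀.
g = 0.1221 − 5.22/79.78 = 0.1221 − 0.06543 = 0.05667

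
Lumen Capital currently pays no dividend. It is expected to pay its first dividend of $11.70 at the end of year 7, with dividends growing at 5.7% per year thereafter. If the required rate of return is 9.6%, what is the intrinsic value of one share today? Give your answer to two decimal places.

Deferred-dividend DDM. At t=6 the remaining stream is a growing perpetuity with first payment D_7 = 11.70.
V_6 = D_7/(r−g) = 11.70/(0.096−0.057) = 300.0000
P₀ = V_6/(1+r)^6 = 300.0000/(1+0.096)^6 = 173.0844

$173.08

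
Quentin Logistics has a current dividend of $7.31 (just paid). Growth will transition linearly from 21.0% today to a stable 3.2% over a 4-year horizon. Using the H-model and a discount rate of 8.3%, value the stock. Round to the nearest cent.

$198.95

H-model: P₀ = D₀[(1+g_L) + H(g_S−g_L)]/(r−g_L), with H = 4/2 = 2.
P₀ = 7.31 × [(1+0.032) + 2×(0.21−0.032)] / (0.083−0.032)
   = 7.31 × 1.3880 / 0.051 = 198.9467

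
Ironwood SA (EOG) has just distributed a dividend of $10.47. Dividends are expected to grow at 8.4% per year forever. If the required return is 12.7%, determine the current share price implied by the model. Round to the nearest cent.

$263.94

Gordon growth model: P₀ = D₁/(r − g). D₁ = 10.47 × (1 + 0.084) = 11.3495.
P₀ = 11.3495 / (0.127 − 0.084) = 11.3495 / 0.043 = 263.9414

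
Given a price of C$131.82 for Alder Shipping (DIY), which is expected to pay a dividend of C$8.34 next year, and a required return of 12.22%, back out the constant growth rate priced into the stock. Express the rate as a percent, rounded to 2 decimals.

5.89%

From P₀ = D₁/(r − g), the implied growth is g = r − D₁/P₀.
g = 0.1222 − 8.34/131.82 = 0.1222 − 0.06327 = 0.05893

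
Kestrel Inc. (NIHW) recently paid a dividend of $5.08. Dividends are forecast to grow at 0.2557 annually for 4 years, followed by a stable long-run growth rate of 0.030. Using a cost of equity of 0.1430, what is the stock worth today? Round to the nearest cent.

$93.30

Two-stage DDM. Project D₁…D_4 at 0.2557, terminal growth 0.03, discount at r = 0.143.
D_1 = 6.3790
D_2 = 8.0101
D_3 = 10.0582
D_4 = 12.6301
Terminal value at t=4: TV = D_5/(r−g) = 13.0090/(0.143−0.03) = 115.1241
P₀ = 6.3790/(1+0.143)^1 + 8.0101/(1+0.143)^2 + 10.0582/(1+0.143)^3 + 12.6301/(1+0.143)^4 + 115.1241/(1+0.143)^4 = 93.2975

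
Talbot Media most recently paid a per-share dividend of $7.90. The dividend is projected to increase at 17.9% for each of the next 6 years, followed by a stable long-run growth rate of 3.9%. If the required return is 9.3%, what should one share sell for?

Two-stage DDM. Project D₁…D_6 at 0.179, terminal growth 0.039, discount at r = 0.093.
D_1 = 9.3141
D_2 = 10.9813
D_3 = 12.9470
D_4 = 15.2645
D_5 = 17.9968
D_6 = 21.2183
Terminal value at t=6: TV = D_7/(r−g) = 22.0458/(0.093−0.039) = 408.2552
P₀ = 9.3141/(1+0.093)^1 + 10.9813/(1+0.093)^2 + 12.9470/(1+0.093)^3 + 15.2645/(1+0.093)^4 + 17.9968/(1+0.093)^5 + 21.2183/(1+0.093)^6 + 408.2552/(1+0.093)^6 = 301.7542

$301.75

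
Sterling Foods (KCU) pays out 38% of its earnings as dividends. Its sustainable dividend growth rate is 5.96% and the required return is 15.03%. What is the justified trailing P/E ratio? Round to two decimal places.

Justified trailing P/E = b(1+g)/(r−g) = 0.38×(1+0.0596)/(0.1503−0.0596) = 4.4393

4.44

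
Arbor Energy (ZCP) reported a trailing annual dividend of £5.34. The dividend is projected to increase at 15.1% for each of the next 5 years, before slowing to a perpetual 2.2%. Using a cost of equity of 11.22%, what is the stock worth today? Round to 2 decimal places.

£101.45

Two-stage DDM. Project D₁…D_5 at 0.151, terminal growth 0.022, discount at r = 0.1122.
D_1 = 6.1463
D_2 = 7.0744
D_3 = 8.1427
D_4 = 9.3722
D_5 = 10.7874
Terminal value at t=5: TV = D_6/(r−g) = 11.0248/(0.1122−0.022) = 122.2256
P₀ = 6.1463/(1+0.1122)^1 + 7.0744/(1+0.1122)^2 + 8.1427/(1+0.1122)^3 + 9.3722/(1+0.1122)^4 + 10.7874/(1+0.1122)^5 + 122.2256/(1+0.1122)^5 = 101.4482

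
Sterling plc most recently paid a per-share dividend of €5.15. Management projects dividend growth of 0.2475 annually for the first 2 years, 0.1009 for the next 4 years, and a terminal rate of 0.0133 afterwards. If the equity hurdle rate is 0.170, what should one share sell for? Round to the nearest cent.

Three-stage DDM. Project D₁…D_6; terminal Gordon value at t=6 with g = 0.0133; discount at r = 0.17.
D_1 = 6.4246
D_2 = 8.0147
D_3 = 8.8234
D_4 = 9.7137
D_5 = 10.6938
D_6 = 11.7728
TV_6 = 11.9294/(0.17−0.0133) = 76.1288
P₀ = Σ Dₜ/(1+r)ᵗ + TV_6/(1+r)^6 = 61.1838

€61.18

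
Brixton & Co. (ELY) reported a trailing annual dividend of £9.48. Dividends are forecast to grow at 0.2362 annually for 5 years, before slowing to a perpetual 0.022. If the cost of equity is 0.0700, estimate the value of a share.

£490.10

Two-stage DDM. Project D₁…D_5 at 0.2362, terminal growth 0.022, discount at r = 0.07.
D_1 = 11.7192
D_2 = 14.4872
D_3 = 17.9091
D_4 = 22.1393
D_5 = 27.3686
Terminal value at t=5: TV = D_6/(r−g) = 27.9707/(0.07−0.022) = 582.7224
P₀ = 11.7192/(1+0.07)^1 + 14.4872/(1+0.07)^2 + 17.9091/(1+0.07)^3 + 22.1393/(1+0.07)^4 + 27.3686/(1+0.07)^5 + 582.7224/(1+0.07)^5 = 490.1018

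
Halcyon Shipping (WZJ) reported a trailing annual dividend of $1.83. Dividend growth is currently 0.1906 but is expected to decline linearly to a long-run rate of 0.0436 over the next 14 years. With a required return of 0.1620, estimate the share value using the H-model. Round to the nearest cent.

H-model: P₀ = D₀[(1+g_L) + H(g_S−g_L)]/(r−g_L), with H = 14/2 = 7.
P₀ = 1.83 × [(1+0.0436) + 7×(0.1906−0.0436)] / (0.162−0.0436)
   = 1.83 × 2.0726 / 0.1184 = 32.0343

$32.03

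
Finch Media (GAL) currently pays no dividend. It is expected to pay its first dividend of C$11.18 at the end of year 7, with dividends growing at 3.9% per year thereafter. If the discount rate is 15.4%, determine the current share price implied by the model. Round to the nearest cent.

Deferred-dividend DDM. At t=6 the remaining stream is a growing perpetuity with first payment D_7 = 11.18.
V_6 = D_7/(r−g) = 11.18/(0.154−0.039) = 97.2174
P₀ = V_6/(1+r)^6 = 97.2174/(1+0.154)^6 = 41.1632

C$41.16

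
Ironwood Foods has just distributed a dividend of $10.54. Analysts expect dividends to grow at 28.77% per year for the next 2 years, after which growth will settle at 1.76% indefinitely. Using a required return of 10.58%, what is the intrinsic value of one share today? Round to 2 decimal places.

Two-stage DDM. Project D₁…D_2 at 0.2877, terminal growth 0.0176, discount at r = 0.1058.
D_1 = 13.5724
D_2 = 17.4771
Terminal value at t=2: TV = D_3/(r−g) = 17.7847/(0.1058−0.0176) = 201.6408
P₀ = 13.5724/(1+0.1058)^1 + 17.4771/(1+0.1058)^2 + 201.6408/(1+0.1058)^2 = 191.4684

$191.47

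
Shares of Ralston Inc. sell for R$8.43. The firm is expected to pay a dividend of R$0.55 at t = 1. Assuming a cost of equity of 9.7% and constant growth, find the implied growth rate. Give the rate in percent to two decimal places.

3.18%

From P₀ = D₁/(r − g), the implied growth is g = r − D₁/P₀.
g = 0.097 − 0.55/8.43 = 0.097 − 0.06524 = 0.03176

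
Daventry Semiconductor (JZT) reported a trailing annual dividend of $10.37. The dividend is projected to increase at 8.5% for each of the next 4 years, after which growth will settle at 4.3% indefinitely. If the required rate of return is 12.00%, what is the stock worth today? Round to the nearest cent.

$162.05

Two-stage DDM. Project D₁…D_4 at 0.085, terminal growth 0.043, discount at r = 0.12.
D_1 = 11.2514
D_2 = 12.2078
D_3 = 13.2455
D_4 = 14.3714
Terminal value at t=4: TV = D_5/(r−g) = 14.9893/(0.12−0.043) = 194.6665
P₀ = 11.2514/(1+0.12)^1 + 12.2078/(1+0.12)^2 + 13.2455/(1+0.12)^3 + 14.3714/(1+0.12)^4 + 194.6665/(1+0.12)^4 = 162.0532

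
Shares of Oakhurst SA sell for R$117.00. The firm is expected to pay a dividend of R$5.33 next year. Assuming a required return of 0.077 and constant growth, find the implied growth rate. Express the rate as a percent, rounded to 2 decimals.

From P₀ = D₁/(r − g), the implied growth is g = r − D₁/P₀.
g = 0.077 − 5.33/117.00 = 0.077 − 0.04556 = 0.03144

3.14%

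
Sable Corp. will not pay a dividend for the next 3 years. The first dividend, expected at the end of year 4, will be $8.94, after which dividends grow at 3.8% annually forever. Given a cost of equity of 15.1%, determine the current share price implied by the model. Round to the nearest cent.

$51.88

Deferred-dividend DDM. At t=3 the remaining stream is a growing perpetuity with first payment D_4 = 8.94.
V_3 = D_4/(r−g) = 8.94/(0.151−0.038) = 79.1150
P₀ = V_3/(1+r)^3 = 79.1150/(1+0.151)^3 = 51.8840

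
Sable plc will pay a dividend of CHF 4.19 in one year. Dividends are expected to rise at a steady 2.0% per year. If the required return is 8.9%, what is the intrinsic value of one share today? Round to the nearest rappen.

Gordon growth model: P₀ = D₁/(r − g), with D₁ = 4.19 given directly.
P₀ = 4.1900 / (0.089 − 0.02) = 4.1900 / 0.069 = 60.7246

CHF 60.72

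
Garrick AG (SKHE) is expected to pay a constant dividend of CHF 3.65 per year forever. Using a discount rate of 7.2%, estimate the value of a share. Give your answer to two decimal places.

CHF 50.69

Zero-growth DDM (perpetuity): P₀ = D/r = 3.65 / 0.072 = 50.6944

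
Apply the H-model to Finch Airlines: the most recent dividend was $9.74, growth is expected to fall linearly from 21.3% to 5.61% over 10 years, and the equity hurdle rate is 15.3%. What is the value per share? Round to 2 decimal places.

H-model: P₀ = D₀[(1+g_L) + H(g_S−g_L)]/(r−g_L), with H = 10/2 = 5.
P₀ = 9.74 × [(1+0.0561) + 5×(0.213−0.0561)] / (0.153−0.0561)
   = 9.74 × 1.8406 / 0.0969 = 185.0097

$185.01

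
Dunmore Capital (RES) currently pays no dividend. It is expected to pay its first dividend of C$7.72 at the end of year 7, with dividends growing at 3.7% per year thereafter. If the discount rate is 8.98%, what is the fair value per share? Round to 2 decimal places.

C$87.28

Deferred-dividend DDM. At t=6 the remaining stream is a growing perpetuity with first payment D_7 = 7.72.
V_6 = D_7/(r−g) = 7.72/(0.0898−0.037) = 146.2121
P₀ = V_6/(1+r)^6 = 146.2121/(1+0.0898)^6 = 87.2776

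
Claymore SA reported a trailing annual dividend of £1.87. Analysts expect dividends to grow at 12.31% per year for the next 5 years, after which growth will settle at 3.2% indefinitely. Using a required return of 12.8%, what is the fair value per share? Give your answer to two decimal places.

Two-stage DDM. Project D₁…D_5 at 0.1231, terminal growth 0.032, discount at r = 0.128.
D_1 = 2.1002
D_2 = 2.3587
D_3 = 2.6491
D_4 = 2.9752
D_5 = 3.3414
Terminal value at t=5: TV = D_6/(r−g) = 3.4484/(0.128−0.032) = 35.9205
P₀ = 2.1002/(1+0.128)^1 + 2.3587/(1+0.128)^2 + 2.6491/(1+0.128)^3 + 2.9752/(1+0.128)^4 + 3.3414/(1+0.128)^5 + 35.9205/(1+0.128)^5 = 28.8985

£28.90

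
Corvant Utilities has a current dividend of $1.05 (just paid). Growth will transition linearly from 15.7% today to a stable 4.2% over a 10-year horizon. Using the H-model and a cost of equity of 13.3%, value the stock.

H-model: P₀ = D₀[(1+g_L) + H(g_S−g_L)]/(r−g_L), with H = 10/2 = 5.
P₀ = 1.05 × [(1+0.042) + 5×(0.157−0.042)] / (0.133−0.042)
   = 1.05 × 1.6170 / 0.091 = 18.6577

$18.66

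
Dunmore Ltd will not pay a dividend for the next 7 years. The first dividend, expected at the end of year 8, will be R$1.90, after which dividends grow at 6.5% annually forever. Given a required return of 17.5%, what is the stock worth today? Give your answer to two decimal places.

R$5.59

Deferred-dividend DDM. At t=7 the remaining stream is a growing perpetuity with first payment D_8 = 1.90.
V_7 = D_8/(r−g) = 1.90/(0.175−0.065) = 17.2727
P₀ = V_7/(1+r)^7 = 17.2727/(1+0.175)^7 = 5.5859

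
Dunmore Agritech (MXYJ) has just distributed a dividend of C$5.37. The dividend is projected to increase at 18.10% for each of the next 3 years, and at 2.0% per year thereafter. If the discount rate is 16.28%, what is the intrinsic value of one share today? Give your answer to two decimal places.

C$56.81

Two-stage DDM. Project D₁…D_3 at 0.181, terminal growth 0.02, discount at r = 0.1628.
D_1 = 6.3420
D_2 = 7.4899
D_3 = 8.8455
Terminal value at t=3: TV = D_4/(r−g) = 9.0224/(0.1628−0.02) = 63.1824
P₀ = 6.3420/(1+0.1628)^1 + 7.4899/(1+0.1628)^2 + 8.8455/(1+0.1628)^3 + 63.1824/(1+0.1628)^3 = 56.8062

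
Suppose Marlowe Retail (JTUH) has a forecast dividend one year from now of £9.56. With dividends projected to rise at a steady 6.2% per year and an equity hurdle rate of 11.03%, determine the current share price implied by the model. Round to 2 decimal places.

Gordon growth model: P₀ = D₁/(r − g), with D₁ = 9.56 given directly.
P₀ = 9.5600 / (0.1103 − 0.062) = 9.5600 / 0.0483 = 197.9296

£197.93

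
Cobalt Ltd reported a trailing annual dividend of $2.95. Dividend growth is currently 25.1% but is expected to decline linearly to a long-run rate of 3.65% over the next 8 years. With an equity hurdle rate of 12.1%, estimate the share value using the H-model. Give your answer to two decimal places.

$66.14

H-model: P₀ = D₀[(1+g_L) + H(g_S−g_L)]/(r−g_L), with H = 8/2 = 4.
P₀ = 2.95 × [(1+0.0365) + 4×(0.251−0.0365)] / (0.121−0.0365)
   = 2.95 × 1.8945 / 0.0845 = 66.1393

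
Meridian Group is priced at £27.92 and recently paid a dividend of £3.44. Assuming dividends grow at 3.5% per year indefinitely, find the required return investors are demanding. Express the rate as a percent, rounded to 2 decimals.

Rearranging the constant-growth DDM: r = D₁/P₀ + g.
D₁ = 3.44 × (1 + 0.035) = 3.5604.
r = 3.5604 / 27.92 + 0.035 = 0.12752 + 0.035 = 0.16252

16.25%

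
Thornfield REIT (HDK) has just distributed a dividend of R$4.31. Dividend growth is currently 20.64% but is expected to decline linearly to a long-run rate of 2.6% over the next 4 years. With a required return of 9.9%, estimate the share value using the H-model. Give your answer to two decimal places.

R$81.88

H-model: P₀ = D₀[(1+g_L) + H(g_S−g_L)]/(r−g_L), with H = 4/2 = 2.
P₀ = 4.31 × [(1+0.026) + 2×(0.2064−0.026)] / (0.099−0.026)
   = 4.31 × 1.3868 / 0.073 = 81.8782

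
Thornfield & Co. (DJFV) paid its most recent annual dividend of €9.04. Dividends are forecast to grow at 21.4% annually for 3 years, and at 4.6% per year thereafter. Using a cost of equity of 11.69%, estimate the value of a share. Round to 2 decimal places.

Two-stage DDM. Project D₁…D_3 at 0.214, terminal growth 0.046, discount at r = 0.1169.
D_1 = 10.9746
D_2 = 13.3231
D_3 = 16.1743
Terminal value at t=3: TV = D_4/(r−g) = 16.9183/(0.1169−0.046) = 238.6217
P₀ = 10.9746/(1+0.1169)^1 + 13.3231/(1+0.1169)^2 + 16.1743/(1+0.1169)^3 + 238.6217/(1+0.1169)^3 = 203.3791

€203.38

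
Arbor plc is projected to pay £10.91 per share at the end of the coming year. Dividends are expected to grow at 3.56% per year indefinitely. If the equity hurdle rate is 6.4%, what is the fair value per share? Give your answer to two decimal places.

£384.15

Gordon growth model: P₀ = D₁/(r − g), with D₁ = 10.91 given directly.
P₀ = 10.9100 / (0.064 − 0.0356) = 10.9100 / 0.0284 = 384.1549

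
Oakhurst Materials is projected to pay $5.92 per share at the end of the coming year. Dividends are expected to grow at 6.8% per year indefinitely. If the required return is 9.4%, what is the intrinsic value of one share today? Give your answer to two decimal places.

Gordon growth model: P₀ = D₁/(r − g), with D₁ = 5.92 given directly.
P₀ = 5.9200 / (0.094 − 0.068) = 5.9200 / 0.026 = 227.6923

$227.69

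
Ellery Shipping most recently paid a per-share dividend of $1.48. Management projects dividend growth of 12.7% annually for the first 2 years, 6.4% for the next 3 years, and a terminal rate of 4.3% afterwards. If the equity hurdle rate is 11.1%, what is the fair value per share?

Three-stage DDM. Project D₁…D_5; terminal Gordon value at t=5 with g = 0.043; discount at r = 0.111.
D_1 = 1.6680
D_2 = 1.8798
D_3 = 2.0001
D_4 = 2.1281
D_5 = 2.2643
TV_5 = 2.3617/(0.111−0.043) = 34.7304
P₀ = Σ Dₜ/(1+r)ᵗ + TV_5/(1+r)^5 = 27.7355

$27.74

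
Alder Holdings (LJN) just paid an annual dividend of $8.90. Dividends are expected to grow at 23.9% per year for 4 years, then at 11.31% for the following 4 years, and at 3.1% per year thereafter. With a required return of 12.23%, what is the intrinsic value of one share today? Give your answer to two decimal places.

$242.13

Three-stage DDM. Project D₁…D_8; terminal Gordon value at t=8 with g = 0.031; discount at r = 0.1223.
D_1 = 11.0271
D_2 = 13.6626
D_3 = 16.9279
D_4 = 20.9737
D_5 = 23.3458
D_6 = 25.9862
D_7 = 28.9253
D_8 = 32.1967
TV_8 = 33.1948/(0.1223−0.031) = 363.5799
P₀ = Σ Dₜ/(1+r)ᵗ + TV_8/(1+r)^8 = 242.1275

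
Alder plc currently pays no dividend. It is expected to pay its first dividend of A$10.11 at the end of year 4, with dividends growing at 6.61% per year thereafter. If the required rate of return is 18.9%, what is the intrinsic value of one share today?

Deferred-dividend DDM. At t=3 the remaining stream is a growing perpetuity with first payment D_4 = 10.11.
V_3 = D_4/(r−g) = 10.11/(0.189−0.0661) = 82.2620
P₀ = V_3/(1+r)^3 = 82.2620/(1+0.189)^3 = 48.9388

A$48.94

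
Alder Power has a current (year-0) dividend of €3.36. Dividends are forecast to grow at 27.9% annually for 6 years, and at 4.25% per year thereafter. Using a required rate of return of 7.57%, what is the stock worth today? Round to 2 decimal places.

€336.68

Two-stage DDM. Project D₁…D_6 at 0.279, terminal growth 0.0425, discount at r = 0.0757.
D_1 = 4.2974
D_2 = 5.4964
D_3 = 7.0299
D_4 = 8.9913
D_5 = 11.4998
D_6 = 14.7083
Terminal value at t=6: TV = D_7/(r−g) = 15.3334/(0.0757−0.0425) = 461.8495
P₀ = 4.2974/(1+0.0757)^1 + 5.4964/(1+0.0757)^2 + 7.0299/(1+0.0757)^3 + 8.9913/(1+0.0757)^4 + 11.4998/(1+0.0757)^5 + 14.7083/(1+0.0757)^6 + 461.8495/(1+0.0757)^6 = 336.6797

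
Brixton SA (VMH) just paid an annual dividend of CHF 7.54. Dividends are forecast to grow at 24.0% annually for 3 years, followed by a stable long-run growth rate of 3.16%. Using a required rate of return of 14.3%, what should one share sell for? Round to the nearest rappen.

Two-stage DDM. Project D₁…D_3 at 0.24, terminal growth 0.0316, discount at r = 0.143.
D_1 = 9.3496
D_2 = 11.5935
D_3 = 14.3759
Terminal value at t=3: TV = D_4/(r−g) = 14.8302/(0.143−0.0316) = 133.1259
P₀ = 9.3496/(1+0.143)^1 + 11.5935/(1+0.143)^2 + 14.3759/(1+0.143)^3 + 133.1259/(1+0.143)^3 = 115.8316

CHF 115.83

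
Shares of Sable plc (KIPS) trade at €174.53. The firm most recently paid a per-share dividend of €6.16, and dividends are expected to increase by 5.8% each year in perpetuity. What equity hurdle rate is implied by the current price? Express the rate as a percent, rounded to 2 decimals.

9.53%

Rearranging the constant-growth DDM: r = D₁/P₀ + g.
D₁ = 6.16 × (1 + 0.058) = 6.5173.
r = 6.5173 / 174.53 + 0.058 = 0.03734 + 0.058 = 0.09534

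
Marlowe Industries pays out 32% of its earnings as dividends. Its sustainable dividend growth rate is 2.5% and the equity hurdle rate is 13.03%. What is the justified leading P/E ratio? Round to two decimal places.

Justified leading P/E = b/(r−g) = 0.32/(0.1303−0.025) = 3.0389

3.04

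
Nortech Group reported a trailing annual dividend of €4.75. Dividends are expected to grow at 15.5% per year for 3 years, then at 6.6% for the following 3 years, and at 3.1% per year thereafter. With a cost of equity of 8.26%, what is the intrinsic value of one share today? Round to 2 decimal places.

€143.05

Three-stage DDM. Project D₁…D_6; terminal Gordon value at t=6 with g = 0.031; discount at r = 0.0826.
D_1 = 5.4863
D_2 = 6.3366
D_3 = 7.3188
D_4 = 7.8018
D_5 = 8.3168
D_6 = 8.8657
TV_6 = 9.1405/(0.0826−0.031) = 177.1414
P₀ = Σ Dₜ/(1+r)ᵗ + TV_6/(1+r)^6 = 143.0517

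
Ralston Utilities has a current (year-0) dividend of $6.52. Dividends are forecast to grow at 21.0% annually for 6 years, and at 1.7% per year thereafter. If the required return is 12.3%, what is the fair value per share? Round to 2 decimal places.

$149.09

Two-stage DDM. Project D₁…D_6 at 0.21, terminal growth 0.017, discount at r = 0.123.
D_1 = 7.8892
D_2 = 9.5459
D_3 = 11.5506
D_4 = 13.9762
D_5 = 16.9112
D_6 = 20.4626
Terminal value at t=6: TV = D_7/(r−g) = 20.8104/(0.123−0.017) = 196.3247
P₀ = 7.8892/(1+0.123)^1 + 9.5459/(1+0.123)^2 + 11.5506/(1+0.123)^3 + 13.9762/(1+0.123)^4 + 16.9112/(1+0.123)^5 + 20.4626/(1+0.123)^6 + 196.3247/(1+0.123)^6 = 149.0886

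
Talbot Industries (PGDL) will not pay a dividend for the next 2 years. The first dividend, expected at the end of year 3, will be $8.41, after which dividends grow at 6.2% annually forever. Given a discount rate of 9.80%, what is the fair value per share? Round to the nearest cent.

$193.77

Deferred-dividend DDM. At t=2 the remaining stream is a growing perpetuity with first payment D_3 = 8.41.
V_2 = D_3/(r−g) = 8.41/(0.098−0.062) = 233.6111
P₀ = V_2/(1+r)^2 = 233.6111/(1+0.098)^2 = 193.7710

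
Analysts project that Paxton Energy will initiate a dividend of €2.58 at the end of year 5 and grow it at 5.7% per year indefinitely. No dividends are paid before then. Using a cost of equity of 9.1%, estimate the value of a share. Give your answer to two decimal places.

Deferred-dividend DDM. At t=4 the remaining stream is a growing perpetuity with first payment D_5 = 2.58.
V_4 = D_5/(r−g) = 2.58/(0.091−0.057) = 75.8824
P₀ = V_4/(1+r)^4 = 75.8824/(1+0.091)^4 = 53.5602

€53.56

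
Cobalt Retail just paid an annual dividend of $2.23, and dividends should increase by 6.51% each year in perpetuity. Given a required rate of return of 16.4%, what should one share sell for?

Gordon growth model: P₀ = D₁/(r − g). D₁ = 2.23 × (1 + 0.0651) = 2.3752.
P₀ = 2.3752 / (0.164 − 0.0651) = 2.3752 / 0.0989 = 24.0159

$24.02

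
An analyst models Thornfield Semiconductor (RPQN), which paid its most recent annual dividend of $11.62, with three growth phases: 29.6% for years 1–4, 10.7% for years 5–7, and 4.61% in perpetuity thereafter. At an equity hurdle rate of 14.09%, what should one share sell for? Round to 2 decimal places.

$314.27

Three-stage DDM. Project D₁…D_7; terminal Gordon value at t=7 with g = 0.0461; discount at r = 0.1409.
D_1 = 15.0595
D_2 = 19.5171
D_3 = 25.2942
D_4 = 32.7813
D_5 = 36.2889
D_6 = 40.1718
D_7 = 44.4702
TV_7 = 46.5203/(0.1409−0.0461) = 490.7201
P₀ = Σ Dₜ/(1+r)ᵗ + TV_7/(1+r)^7 = 314.2664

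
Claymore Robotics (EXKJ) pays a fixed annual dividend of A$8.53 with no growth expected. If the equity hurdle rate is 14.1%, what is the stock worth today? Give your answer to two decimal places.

Zero-growth DDM (perpetuity): P₀ = D/r = 8.53 / 0.141 = 60.4965

A$60.50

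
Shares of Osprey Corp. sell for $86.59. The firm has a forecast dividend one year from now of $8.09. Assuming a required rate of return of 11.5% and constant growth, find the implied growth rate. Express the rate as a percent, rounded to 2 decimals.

From P₀ = D₁/(r − g), the implied growth is g = r − D₁/P₀.
g = 0.115 − 8.09/86.59 = 0.115 − 0.09343 = 0.02157

2.16%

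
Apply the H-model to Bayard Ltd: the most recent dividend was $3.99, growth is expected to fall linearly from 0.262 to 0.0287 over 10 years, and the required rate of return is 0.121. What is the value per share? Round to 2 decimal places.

$94.90

H-model: P₀ = D₀[(1+g_L) + H(g_S−g_L)]/(r−g_L), with H = 10/2 = 5.
P₀ = 3.99 × [(1+0.0287) + 5×(0.262−0.0287)] / (0.121−0.0287)
   = 3.99 × 2.1952 / 0.0923 = 94.8954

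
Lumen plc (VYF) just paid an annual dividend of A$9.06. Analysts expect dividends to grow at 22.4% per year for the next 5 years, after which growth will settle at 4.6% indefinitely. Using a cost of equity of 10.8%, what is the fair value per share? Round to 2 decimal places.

Two-stage DDM. Project D₁…D_5 at 0.224, terminal growth 0.046, discount at r = 0.108.
D_1 = 11.0894
D_2 = 13.5735
D_3 = 16.6139
D_4 = 20.3355
D_5 = 24.8906
Terminal value at t=5: TV = D_6/(r−g) = 26.0356/(0.108−0.046) = 419.9284
P₀ = 11.0894/(1+0.108)^1 + 13.5735/(1+0.108)^2 + 16.6139/(1+0.108)^3 + 20.3355/(1+0.108)^4 + 24.8906/(1+0.108)^5 + 419.9284/(1+0.108)^5 = 313.1408

A$313.14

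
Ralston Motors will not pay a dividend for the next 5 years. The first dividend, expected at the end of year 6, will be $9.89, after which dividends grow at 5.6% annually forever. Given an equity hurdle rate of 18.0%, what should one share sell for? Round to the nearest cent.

$34.86

Deferred-dividend DDM. At t=5 the remaining stream is a growing perpetuity with first payment D_6 = 9.89.
V_5 = D_6/(r−g) = 9.89/(0.18−0.056) = 79.7581
P₀ = V_5/(1+r)^5 = 79.7581/(1+0.18)^5 = 34.8630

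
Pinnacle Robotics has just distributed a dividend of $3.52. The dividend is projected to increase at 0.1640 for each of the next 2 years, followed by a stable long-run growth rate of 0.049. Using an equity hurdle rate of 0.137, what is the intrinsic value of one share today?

$51.27

Two-stage DDM. Project D₁…D_2 at 0.164, terminal growth 0.049, discount at r = 0.137.
D_1 = 4.0973
D_2 = 4.7692
Terminal value at t=2: TV = D_3/(r−g) = 5.0029/(0.137−0.049) = 56.8514
P₀ = 4.0973/(1+0.137)^1 + 4.7692/(1+0.137)^2 + 56.8514/(1+0.137)^2 = 51.2692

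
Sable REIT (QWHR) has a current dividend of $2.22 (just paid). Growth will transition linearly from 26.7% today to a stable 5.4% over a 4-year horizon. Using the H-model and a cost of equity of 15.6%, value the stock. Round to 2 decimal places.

H-model: P₀ = D₀[(1+g_L) + H(g_S−g_L)]/(r−g_L), with H = 4/2 = 2.
P₀ = 2.22 × [(1+0.054) + 2×(0.267−0.054)] / (0.156−0.054)
   = 2.22 × 1.4800 / 0.102 = 32.2118

$32.21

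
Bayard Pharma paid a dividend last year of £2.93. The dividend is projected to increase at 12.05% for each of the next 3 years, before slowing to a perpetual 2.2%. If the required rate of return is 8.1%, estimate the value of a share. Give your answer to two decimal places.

£65.97

Two-stage DDM. Project D₁…D_3 at 0.1205, terminal growth 0.022, discount at r = 0.081.
D_1 = 3.2831
D_2 = 3.6787
D_3 = 4.1220
Terminal value at t=3: TV = D_4/(r−g) = 4.2126/(0.081−0.022) = 71.4006
P₀ = 3.2831/(1+0.081)^1 + 3.6787/(1+0.081)^2 + 4.1220/(1+0.081)^3 + 71.4006/(1+0.081)^3 = 65.9711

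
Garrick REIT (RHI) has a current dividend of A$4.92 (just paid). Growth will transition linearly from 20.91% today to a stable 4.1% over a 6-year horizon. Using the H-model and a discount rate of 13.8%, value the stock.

H-model: P₀ = D₀[(1+g_L) + H(g_S−g_L)]/(r−g_L), with H = 6/2 = 3.
P₀ = 4.92 × [(1+0.041) + 3×(0.2091−0.041)] / (0.138−0.041)
   = 4.92 × 1.5453 / 0.097 = 78.3802

A$78.38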